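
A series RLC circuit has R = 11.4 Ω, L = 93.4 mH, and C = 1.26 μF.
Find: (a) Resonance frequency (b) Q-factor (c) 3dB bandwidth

Step 1 — Resonance: ω₀ = 1/√(LC) = 1/√(0.0934·1.26e-06) = 2915 rad/s.
Step 2 — f₀ = ω₀/(2π) = 463.9 Hz.
Step 3 — Series Q: Q = ω₀L/R = 2915·0.0934/11.4 = 23.88.
Step 4 — Bandwidth: Δω = ω₀/Q = 122.1 rad/s; BW = Δω/(2π) = 19.43 Hz.

(a) f₀ = 463.9 Hz  (b) Q = 23.88  (c) BW = 19.43 Hz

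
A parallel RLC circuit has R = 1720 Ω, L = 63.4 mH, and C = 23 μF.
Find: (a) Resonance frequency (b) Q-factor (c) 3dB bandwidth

Step 1 — Resonance: ω₀ = 1/√(LC) = 1/√(0.0634·2.3e-05) = 828.1 rad/s.
Step 2 — f₀ = ω₀/(2π) = 131.8 Hz.
Step 3 — Parallel Q: Q = R/(ω₀L) = 1720/(828.1·0.0634) = 32.76.
Step 4 — Bandwidth: Δω = ω₀/Q = 25.28 rad/s; BW = Δω/(2π) = 4.023 Hz.

(a) f₀ = 131.8 Hz  (b) Q = 32.76  (c) BW = 4.023 Hz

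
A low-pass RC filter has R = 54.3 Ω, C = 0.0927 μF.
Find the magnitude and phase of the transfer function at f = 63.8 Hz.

Step 1 — Angular frequency: ω = 2π·63.8 = 400.9 rad/s.
Step 2 — Transfer function: H(jω) = 1/(1 + jωRC).
Step 3 — Denominator: 1 + jωRC = 1 + j·400.9·54.3·9.27e-08 = 1 + j0.002018.
Step 4 — H = 1 - j0.002018.
Step 5 — Magnitude: |H| = 1 (-0.0 dB); phase: φ = -0.1°.

|H| = 1 (-0.0 dB), φ = -0.1°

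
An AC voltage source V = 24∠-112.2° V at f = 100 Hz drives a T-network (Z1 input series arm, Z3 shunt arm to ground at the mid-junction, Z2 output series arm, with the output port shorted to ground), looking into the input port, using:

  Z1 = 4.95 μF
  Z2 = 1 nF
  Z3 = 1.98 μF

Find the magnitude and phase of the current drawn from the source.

Step 1 — Angular frequency: ω = 2π·f = 2π·100 = 628.3 rad/s.
Step 2 — Component impedances:
  Z1: Z = 1/(jωC) = -j/(ω·C) = 0 - j321.5 Ω
  Z2: Z = 1/(jωC) = -j/(ω·C) = 0 - j1.592e+06 Ω
  Z3: Z = 1/(jωC) = -j/(ω·C) = 0 - j803.8 Ω
Step 3 — With the output port shorted to ground, the output series arm Z2 runs from the junction to ground; the shunt arm Z3 also runs from the junction to ground. They appear in parallel: Z3 || Z2 = 0 - j803.4 Ω.
Step 4 — Series with input arm Z1: Z_in = Z1 + (Z3 || Z2) = 0 - j1125 Ω = 1125∠-90.0° Ω.
Step 5 — Source phasor: V = 24∠-112.2° V = -9.068 - j22.22 V.
Step 6 — Ohm's law: I = V / Z_total = (-9.068 - j22.22) / (0 - j1125) = 0.01975 - j0.008061 A.
Step 7 — Convert to polar: |I| = 0.02133 A, ∠I = -22.2°.

I = 0.02133∠-22.2° A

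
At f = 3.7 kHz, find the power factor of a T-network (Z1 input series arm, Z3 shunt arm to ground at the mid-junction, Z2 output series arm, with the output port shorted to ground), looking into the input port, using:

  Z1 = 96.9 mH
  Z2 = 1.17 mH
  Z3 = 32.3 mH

Step 1 — Angular frequency: ω = 2π·f = 2π·3700 = 2.325e+04 rad/s.
Step 2 — Component impedances:
  Z1: Z = jωL = j·2.325e+04·0.0969 = 0 + j2253 Ω
  Z2: Z = jωL = j·2.325e+04·0.00117 = 0 + j27.2 Ω
  Z3: Z = jωL = j·2.325e+04·0.0323 = 0 + j750.9 Ω
Step 3 — With the output port shorted to ground, the output series arm Z2 runs from the junction to ground; the shunt arm Z3 also runs from the junction to ground. They appear in parallel: Z3 || Z2 = 0 + j26.25 Ω.
Step 4 — Series with input arm Z1: Z_in = Z1 + (Z3 || Z2) = 0 + j2279 Ω = 2279∠90.0° Ω.
Step 5 — Power factor: PF = cos(φ) = Re(Z)/|Z| = 0/2279 = 0.
Step 6 — Type: Im(Z) = 2279 ⇒ lagging (phase φ = 90.0°).

PF = 0 (lagging, φ = 90.0°)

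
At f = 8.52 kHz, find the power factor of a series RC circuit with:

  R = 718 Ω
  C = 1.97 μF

Step 1 — Angular frequency: ω = 2π·f = 2π·8520 = 5.353e+04 rad/s.
Step 2 — Component impedances:
  R: Z = R = 718 Ω
  C: Z = 1/(jωC) = -j/(ω·C) = 0 - j9.482 Ω
Step 3 — Series combination: Z_total = R + C = 718 - j9.482 Ω = 718.1∠-0.8° Ω.
Step 4 — Power factor: PF = cos(φ) = Re(Z)/|Z| = 718/718.1 = 0.9999.
Step 5 — Type: Im(Z) = -9.482 ⇒ leading (phase φ = -0.8°).

PF = 0.9999 (leading, φ = -0.8°)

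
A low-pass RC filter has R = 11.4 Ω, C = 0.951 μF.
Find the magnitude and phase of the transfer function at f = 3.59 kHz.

Step 1 — Angular frequency: ω = 2π·3590 = 2.256e+04 rad/s.
Step 2 — Transfer function: H(jω) = 1/(1 + jωRC).
Step 3 — Denominator: 1 + jωRC = 1 + j·2.256e+04·11.4·9.51e-07 = 1 + j0.2445.
Step 4 — H = 0.9436 - j0.2307.
Step 5 — Magnitude: |H| = 0.9714 (-0.3 dB); phase: φ = -13.7°.

|H| = 0.9714 (-0.3 dB), φ = -13.7°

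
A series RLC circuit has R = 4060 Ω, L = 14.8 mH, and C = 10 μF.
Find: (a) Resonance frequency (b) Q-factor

Step 1 — Resonance condition Im(Z)=0 gives ω₀ = 1/√(LC).
Step 2 — ω₀ = 1/√(0.0148·1e-05) = 2599 rad/s.
Step 3 — f₀ = ω₀/(2π) = 413.7 Hz.
Step 4 — Series Q: Q = ω₀L/R = 2599·0.0148/4060 = 0.009476.

(a) f₀ = 413.7 Hz  (b) Q = 0.009476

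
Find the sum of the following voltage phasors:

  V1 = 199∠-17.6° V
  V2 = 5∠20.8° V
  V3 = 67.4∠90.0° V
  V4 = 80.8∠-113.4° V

Step 1 — Convert each phasor to rectangular form:
  V1 = 199·(cos(-17.6°) + j·sin(-17.6°)) = 189.7 - j60.17 V
  V2 = 5·(cos(20.8°) + j·sin(20.8°)) = 4.674 + j1.776 V
  V3 = 67.4·(cos(90.0°) + j·sin(90.0°)) = 0 + j67.4 V
  V4 = 80.8·(cos(-113.4°) + j·sin(-113.4°)) = -32.09 - j74.15 V
Step 2 — Sum components: V_total = 162.3 - j65.15 V.
Step 3 — Convert to polar: |V_total| = 174.9 V, ∠V_total = -21.9°.

V_total = 174.9∠-21.9° V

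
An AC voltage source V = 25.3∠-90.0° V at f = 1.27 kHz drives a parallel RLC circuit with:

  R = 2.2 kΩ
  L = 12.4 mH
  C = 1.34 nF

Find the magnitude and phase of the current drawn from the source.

Step 1 — Angular frequency: ω = 2π·f = 2π·1270 = 7980 rad/s.
Step 2 — Component impedances:
  R: Z = R = 2200 Ω
  L: Z = jωL = j·7980·0.0124 = 0 + j98.95 Ω
  C: Z = 1/(jωC) = -j/(ω·C) = 0 - j9.352e+04 Ω
Step 3 — Parallel combination: 1/Z_total = 1/R + 1/L + 1/C; Z_total = 4.451 + j98.85 Ω = 98.95∠87.4° Ω.
Step 4 — Source phasor: V = 25.3∠-90.0° V = 0 - j25.3 V.
Step 5 — Ohm's law: I = V / Z_total = (0 - j25.3) / (4.451 + j98.85) = -0.2554 - j0.0115 A.
Step 6 — Convert to polar: |I| = 0.2557 A, ∠I = -177.4°.

I = 0.2557∠-177.4° A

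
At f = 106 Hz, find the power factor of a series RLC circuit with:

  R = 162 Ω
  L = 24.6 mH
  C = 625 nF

Step 1 — Angular frequency: ω = 2π·f = 2π·106 = 666 rad/s.
Step 2 — Component impedances:
  R: Z = R = 162 Ω
  L: Z = jωL = j·666·0.0246 = 0 + j16.38 Ω
  C: Z = 1/(jωC) = -j/(ω·C) = 0 - j2402 Ω
Step 3 — Series combination: Z_total = R + L + C = 162 - j2386 Ω = 2391∠-86.1° Ω.
Step 4 — Power factor: PF = cos(φ) = Re(Z)/|Z| = 162/2391.4 = 0.06774.
Step 5 — Type: Im(Z) = -2386 ⇒ leading (phase φ = -86.1°).

PF = 0.06774 (leading, φ = -86.1°)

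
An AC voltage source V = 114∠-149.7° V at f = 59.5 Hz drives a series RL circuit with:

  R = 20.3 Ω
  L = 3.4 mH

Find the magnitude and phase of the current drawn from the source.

Step 1 — Angular frequency: ω = 2π·f = 2π·59.5 = 373.8 rad/s.
Step 2 — Component impedances:
  R: Z = R = 20.3 Ω
  L: Z = jωL = j·373.8·0.0034 = 0 + j1.271 Ω
Step 3 — Series combination: Z_total = R + L = 20.3 + j1.271 Ω = 20.34∠3.6° Ω.
Step 4 — Source phasor: V = 114∠-149.7° V = -98.43 - j57.52 V.
Step 5 — Ohm's law: I = V / Z_total = (-98.43 - j57.52) / (20.3 + j1.271) = -5.006 - j2.52 A.
Step 6 — Convert to polar: |I| = 5.605 A, ∠I = -153.3°.

I = 5.605∠-153.3° A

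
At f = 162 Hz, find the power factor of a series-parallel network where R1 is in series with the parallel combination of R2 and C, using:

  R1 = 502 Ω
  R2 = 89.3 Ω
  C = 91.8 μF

Step 1 — Angular frequency: ω = 2π·f = 2π·162 = 1018 rad/s.
Step 2 — Component impedances:
  R1: Z = R = 502 Ω
  R2: Z = R = 89.3 Ω
  C: Z = 1/(jωC) = -j/(ω·C) = 0 - j10.7 Ω
Step 3 — Parallel branch: R2 || C = 1/(1/R2 + 1/C) = 1.264 - j10.55 Ω.
Step 4 — Series with R1: Z_total = R1 + (R2 || C) = 503.3 - j10.55 Ω = 503.4∠-1.2° Ω.
Step 5 — Power factor: PF = cos(φ) = Re(Z)/|Z| = 503.3/503.4 = 0.9998.
Step 6 — Type: Im(Z) = -10.55 ⇒ leading (phase φ = -1.2°).

PF = 0.9998 (leading, φ = -1.2°)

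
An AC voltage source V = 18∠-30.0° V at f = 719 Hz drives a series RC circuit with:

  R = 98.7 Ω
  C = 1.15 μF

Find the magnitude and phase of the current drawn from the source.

Step 1 — Angular frequency: ω = 2π·f = 2π·719 = 4518 rad/s.
Step 2 — Component impedances:
  R: Z = R = 98.7 Ω
  C: Z = 1/(jωC) = -j/(ω·C) = 0 - j192.5 Ω
Step 3 — Series combination: Z_total = R + C = 98.7 - j192.5 Ω = 216.3∠-62.9° Ω.
Step 4 — Source phasor: V = 18∠-30.0° V = 15.59 - j9 V.
Step 5 — Ohm's law: I = V / Z_total = (15.59 - j9) / (98.7 - j192.5) = 0.0699 + j0.04514 A.
Step 6 — Convert to polar: |I| = 0.08321 A, ∠I = 32.9°.

I = 0.08321∠32.9° A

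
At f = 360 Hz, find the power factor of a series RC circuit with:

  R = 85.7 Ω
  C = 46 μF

Step 1 — Angular frequency: ω = 2π·f = 2π·360 = 2262 rad/s.
Step 2 — Component impedances:
  R: Z = R = 85.7 Ω
  C: Z = 1/(jωC) = -j/(ω·C) = 0 - j9.611 Ω
Step 3 — Series combination: Z_total = R + C = 85.7 - j9.611 Ω = 86.24∠-6.4° Ω.
Step 4 — Power factor: PF = cos(φ) = Re(Z)/|Z| = 85.7/86.237 = 0.9938.
Step 5 — Type: Im(Z) = -9.611 ⇒ leading (phase φ = -6.4°).

PF = 0.9938 (leading, φ = -6.4°)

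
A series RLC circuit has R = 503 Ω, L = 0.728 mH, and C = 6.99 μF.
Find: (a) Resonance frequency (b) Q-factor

Step 1 — Resonance condition Im(Z)=0 gives ω₀ = 1/√(LC).
Step 2 — ω₀ = 1/√(0.000728·6.99e-06) = 1.402e+04 rad/s.
Step 3 — f₀ = ω₀/(2π) = 2231 Hz.
Step 4 — Series Q: Q = ω₀L/R = 1.402e+04·0.000728/503 = 0.02029.

(a) f₀ = 2231 Hz  (b) Q = 0.02029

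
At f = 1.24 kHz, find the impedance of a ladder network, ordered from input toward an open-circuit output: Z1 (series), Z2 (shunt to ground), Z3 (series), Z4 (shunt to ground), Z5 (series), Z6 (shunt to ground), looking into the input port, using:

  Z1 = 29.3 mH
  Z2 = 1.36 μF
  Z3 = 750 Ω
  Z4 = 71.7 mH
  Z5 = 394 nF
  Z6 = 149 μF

Step 1 — Angular frequency: ω = 2π·f = 2π·1240 = 7791 rad/s.
Step 2 — Component impedances:
  Z1: Z = jωL = j·7791·0.0293 = 0 + j228.3 Ω
  Z2: Z = 1/(jωC) = -j/(ω·C) = 0 - j94.38 Ω
  Z3: Z = R = 750 Ω
  Z4: Z = jωL = j·7791·0.0717 = 0 + j558.6 Ω
  Z5: Z = 1/(jωC) = -j/(ω·C) = 0 - j325.8 Ω
  Z6: Z = 1/(jωC) = -j/(ω·C) = 0 - j0.8614 Ω
Step 3 — Ladder network (open output): work backward from the far end, alternating series and parallel combinations. Z_in = 4.991 + j139.8 Ω = 139.9∠88.0° Ω.

Z = 4.991 + j139.8 Ω = 139.9∠88.0° Ω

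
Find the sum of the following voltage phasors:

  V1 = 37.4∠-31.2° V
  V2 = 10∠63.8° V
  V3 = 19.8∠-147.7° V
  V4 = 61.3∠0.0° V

Step 1 — Convert each phasor to rectangular form:
  V1 = 37.4·(cos(-31.2°) + j·sin(-31.2°)) = 31.99 - j19.37 V
  V2 = 10·(cos(63.8°) + j·sin(63.8°)) = 4.415 + j8.973 V
  V3 = 19.8·(cos(-147.7°) + j·sin(-147.7°)) = -16.74 - j10.58 V
  V4 = 61.3·(cos(0.0°) + j·sin(0.0°)) = 61.3 V
Step 2 — Sum components: V_total = 80.97 - j20.98 V.
Step 3 — Convert to polar: |V_total| = 83.64 V, ∠V_total = -14.5°.

V_total = 83.64∠-14.5° V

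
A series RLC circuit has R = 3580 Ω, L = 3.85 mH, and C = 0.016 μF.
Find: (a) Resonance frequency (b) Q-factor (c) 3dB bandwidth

Step 1 — Resonance condition Im(Z)=0 gives ω₀ = 1/√(LC).
Step 2 — ω₀ = 1/√(0.00385·1.6e-08) = 1.274e+05 rad/s.
Step 3 — f₀ = ω₀/(2π) = 2.028e+04 Hz.
Step 4 — Series Q: Q = ω₀L/R = 1.274e+05·0.00385/3580 = 0.137.
Step 5 — 3dB bandwidth: Δω = ω₀/Q = 9.299e+05 rad/s; BW = Δω/(2π) = 1.48e+05 Hz.

(a) f₀ = 2.028e+04 Hz  (b) Q = 0.137  (c) BW = 1.48e+05 Hz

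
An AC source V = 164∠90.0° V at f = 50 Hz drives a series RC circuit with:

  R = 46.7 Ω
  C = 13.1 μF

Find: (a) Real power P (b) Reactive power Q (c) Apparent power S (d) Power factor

Step 1 — Angular frequency: ω = 2π·f = 2π·50 = 314.2 rad/s.
Step 2 — Component impedances:
  R: Z = R = 46.7 Ω
  C: Z = 1/(jωC) = -j/(ω·C) = 0 - j243 Ω
Step 3 — Series combination: Z_total = R + C = 46.7 - j243 Ω = 247.4∠-79.1° Ω.
Step 4 — Source phasor: V = 164∠90.0° V = 0 + j164 V.
Step 5 — Current: I = V / Z = -0.6509 + j0.1251 A = 0.6628∠169.1° A.
Step 6 — Complex power: S = V·I* = 20.52 - j106.7 VA.
Step 7 — Real power: P = Re(S) = 20.52 W.
Step 8 — Reactive power: Q = Im(S) = -106.7 VAR.
Step 9 — Apparent power: |S| = 108.7 VA.
Step 10 — Power factor: PF = P/|S| = 0.1887 (leading).

(a) P = 20.52 W  (b) Q = -106.7 VAR  (c) S = 108.7 VA  (d) PF = 0.1887 (leading)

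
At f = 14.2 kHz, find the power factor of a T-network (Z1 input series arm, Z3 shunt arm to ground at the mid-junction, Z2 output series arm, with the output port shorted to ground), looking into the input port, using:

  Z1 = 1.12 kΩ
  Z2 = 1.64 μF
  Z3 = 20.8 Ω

Step 1 — Angular frequency: ω = 2π·f = 2π·1.42e+04 = 8.922e+04 rad/s.
Step 2 — Component impedances:
  Z1: Z = R = 1120 Ω
  Z2: Z = 1/(jωC) = -j/(ω·C) = 0 - j6.834 Ω
  Z3: Z = R = 20.8 Ω
Step 3 — With the output port shorted to ground, the output series arm Z2 runs from the junction to ground; the shunt arm Z3 also runs from the junction to ground. They appear in parallel: Z3 || Z2 = 2.027 - j6.168 Ω.
Step 4 — Series with input arm Z1: Z_in = Z1 + (Z3 || Z2) = 1122 - j6.168 Ω = 1122∠-0.3° Ω.
Step 5 — Power factor: PF = cos(φ) = Re(Z)/|Z| = 1122/1122 = 1.
Step 6 — Type: Im(Z) = -6.168 ⇒ leading (phase φ = -0.3°).

PF = 1 (leading, φ = -0.3°)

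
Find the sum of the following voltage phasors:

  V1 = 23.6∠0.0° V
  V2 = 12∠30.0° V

Step 1 — Convert each phasor to rectangular form:
  V1 = 23.6·(cos(0.0°) + j·sin(0.0°)) = 23.6 V
  V2 = 12·(cos(30.0°) + j·sin(30.0°)) = 10.39 + j6 V
Step 2 — Sum components: V_total = 33.99 + j6 V.
Step 3 — Convert to polar: |V_total| = 34.52 V, ∠V_total = 10.0°.

V_total = 34.52∠10.0° V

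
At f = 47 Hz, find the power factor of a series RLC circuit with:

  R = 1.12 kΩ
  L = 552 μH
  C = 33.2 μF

Step 1 — Angular frequency: ω = 2π·f = 2π·47 = 295.3 rad/s.
Step 2 — Component impedances:
  R: Z = R = 1120 Ω
  L: Z = jωL = j·295.3·0.000552 = 0 + j0.163 Ω
  C: Z = 1/(jωC) = -j/(ω·C) = 0 - j102 Ω
Step 3 — Series combination: Z_total = R + L + C = 1120 - j101.8 Ω = 1125∠-5.2° Ω.
Step 4 — Power factor: PF = cos(φ) = Re(Z)/|Z| = 1120/1124.6 = 0.9959.
Step 5 — Type: Im(Z) = -101.8 ⇒ leading (phase φ = -5.2°).

PF = 0.9959 (leading, φ = -5.2°)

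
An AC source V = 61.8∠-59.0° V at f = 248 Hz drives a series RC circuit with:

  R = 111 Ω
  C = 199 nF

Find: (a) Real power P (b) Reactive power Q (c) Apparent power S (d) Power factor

Step 1 — Angular frequency: ω = 2π·f = 2π·248 = 1558 rad/s.
Step 2 — Component impedances:
  R: Z = R = 111 Ω
  C: Z = 1/(jωC) = -j/(ω·C) = 0 - j3225 Ω
Step 3 — Series combination: Z_total = R + C = 111 - j3225 Ω = 3227∠-88.0° Ω.
Step 4 — Source phasor: V = 61.8∠-59.0° V = 31.83 - j52.97 V.
Step 5 — Current: I = V / Z = 0.01675 + j0.009293 A = 0.01915∠29.0° A.
Step 6 — Complex power: S = V·I* = 0.04072 - j1.183 VA.
Step 7 — Real power: P = Re(S) = 0.04072 W.
Step 8 — Reactive power: Q = Im(S) = -1.183 VAR.
Step 9 — Apparent power: |S| = 1.184 VA.
Step 10 — Power factor: PF = P/|S| = 0.0344 (leading).

(a) P = 0.04072 W  (b) Q = -1.183 VAR  (c) S = 1.184 VA  (d) PF = 0.0344 (leading)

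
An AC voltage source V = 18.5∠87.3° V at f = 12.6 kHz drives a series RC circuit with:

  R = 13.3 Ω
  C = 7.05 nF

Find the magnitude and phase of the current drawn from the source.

Step 1 — Angular frequency: ω = 2π·f = 2π·1.26e+04 = 7.917e+04 rad/s.
Step 2 — Component impedances:
  R: Z = R = 13.3 Ω
  C: Z = 1/(jωC) = -j/(ω·C) = 0 - j1792 Ω
Step 3 — Series combination: Z_total = R + C = 13.3 - j1792 Ω = 1792∠-89.6° Ω.
Step 4 — Source phasor: V = 18.5∠87.3° V = 0.8715 + j18.48 V.
Step 5 — Ohm's law: I = V / Z_total = (0.8715 + j18.48) / (13.3 - j1792) = -0.01031 + j0.0005629 A.
Step 6 — Convert to polar: |I| = 0.01033 A, ∠I = 176.9°.

I = 0.01033∠176.9° A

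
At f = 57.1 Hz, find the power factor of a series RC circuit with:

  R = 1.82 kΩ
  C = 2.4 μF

Step 1 — Angular frequency: ω = 2π·f = 2π·57.1 = 358.8 rad/s.
Step 2 — Component impedances:
  R: Z = R = 1820 Ω
  C: Z = 1/(jωC) = -j/(ω·C) = 0 - j1161 Ω
Step 3 — Series combination: Z_total = R + C = 1820 - j1161 Ω = 2159∠-32.5° Ω.
Step 4 — Power factor: PF = cos(φ) = Re(Z)/|Z| = 1820/2159 = 0.843.
Step 5 — Type: Im(Z) = -1161 ⇒ leading (phase φ = -32.5°).

PF = 0.843 (leading, φ = -32.5°)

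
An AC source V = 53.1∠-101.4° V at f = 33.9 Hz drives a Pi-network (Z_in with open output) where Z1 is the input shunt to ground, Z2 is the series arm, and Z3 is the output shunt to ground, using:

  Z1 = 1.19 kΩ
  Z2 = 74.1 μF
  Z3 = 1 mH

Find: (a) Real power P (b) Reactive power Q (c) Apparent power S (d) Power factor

Step 1 — Angular frequency: ω = 2π·f = 2π·33.9 = 213 rad/s.
Step 2 — Component impedances:
  Z1: Z = R = 1190 Ω
  Z2: Z = 1/(jωC) = -j/(ω·C) = 0 - j63.36 Ω
  Z3: Z = jωL = j·213·0.001 = 0 + j0.213 Ω
Step 3 — With open output, the series arm Z2 and the output shunt Z3 appear in series to ground: Z2 + Z3 = 0 - j63.15 Ω.
Step 4 — Parallel with input shunt Z1: Z_in = Z1 || (Z2 + Z3) = 3.341 - j62.97 Ω = 63.06∠-87.0° Ω.
Step 5 — Source phasor: V = 53.1∠-101.4° V = -10.5 - j52.05 V.
Step 6 — Current: I = V / Z = 0.8155 - j0.21 A = 0.8421∠-14.4° A.
Step 7 — Complex power: S = V·I* = 2.369 - j44.65 VA.
Step 8 — Real power: P = Re(S) = 2.369 W.
Step 9 — Reactive power: Q = Im(S) = -44.65 VAR.
Step 10 — Apparent power: |S| = 44.72 VA.
Step 11 — Power factor: PF = P/|S| = 0.05299 (leading).

(a) P = 2.369 W  (b) Q = -44.65 VAR  (c) S = 44.72 VA  (d) PF = 0.05299 (leading)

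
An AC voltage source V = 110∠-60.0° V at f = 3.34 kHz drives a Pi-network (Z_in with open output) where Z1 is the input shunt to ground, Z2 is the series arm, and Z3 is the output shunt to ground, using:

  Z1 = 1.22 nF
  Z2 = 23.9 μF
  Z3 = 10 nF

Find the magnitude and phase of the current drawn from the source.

Step 1 — Angular frequency: ω = 2π·f = 2π·3340 = 2.099e+04 rad/s.
Step 2 — Component impedances:
  Z1: Z = 1/(jωC) = -j/(ω·C) = 0 - j3.906e+04 Ω
  Z2: Z = 1/(jωC) = -j/(ω·C) = 0 - j1.994 Ω
  Z3: Z = 1/(jωC) = -j/(ω·C) = 0 - j4765 Ω
Step 3 — With open output, the series arm Z2 and the output shunt Z3 appear in series to ground: Z2 + Z3 = 0 - j4767 Ω.
Step 4 — Parallel with input shunt Z1: Z_in = Z1 || (Z2 + Z3) = 0 - j4249 Ω = 4249∠-90.0° Ω.
Step 5 — Source phasor: V = 110∠-60.0° V = 55 - j95.26 V.
Step 6 — Ohm's law: I = V / Z_total = (55 - j95.26) / (0 - j4249) = 0.02242 + j0.01295 A.
Step 7 — Convert to polar: |I| = 0.02589 A, ∠I = 30.0°.

I = 0.02589∠30.0° A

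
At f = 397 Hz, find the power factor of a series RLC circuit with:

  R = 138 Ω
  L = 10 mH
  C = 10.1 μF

Step 1 — Angular frequency: ω = 2π·f = 2π·397 = 2494 rad/s.
Step 2 — Component impedances:
  R: Z = R = 138 Ω
  L: Z = jωL = j·2494·0.01 = 0 + j24.94 Ω
  C: Z = 1/(jωC) = -j/(ω·C) = 0 - j39.69 Ω
Step 3 — Series combination: Z_total = R + L + C = 138 - j14.75 Ω = 138.8∠-6.1° Ω.
Step 4 — Power factor: PF = cos(φ) = Re(Z)/|Z| = 138/138.79 = 0.9943.
Step 5 — Type: Im(Z) = -14.75 ⇒ leading (phase φ = -6.1°).

PF = 0.9943 (leading, φ = -6.1°)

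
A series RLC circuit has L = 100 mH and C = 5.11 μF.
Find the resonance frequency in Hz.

Step 1 — Resonance condition Im(Z)=0 gives ω₀ = 1/√(LC).
Step 2 — ω₀ = 1/√(0.1·5.11e-06) = 1399 rad/s.
Step 3 — f₀ = ω₀/(2π) = 222.6 Hz.

f₀ = 222.6 Hz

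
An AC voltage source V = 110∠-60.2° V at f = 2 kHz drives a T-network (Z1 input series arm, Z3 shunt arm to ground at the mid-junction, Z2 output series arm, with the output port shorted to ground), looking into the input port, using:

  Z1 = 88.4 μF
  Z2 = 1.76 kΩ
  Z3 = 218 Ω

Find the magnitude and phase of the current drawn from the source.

Step 1 — Angular frequency: ω = 2π·f = 2π·2000 = 1.257e+04 rad/s.
Step 2 — Component impedances:
  Z1: Z = 1/(jωC) = -j/(ω·C) = 0 - j0.9002 Ω
  Z2: Z = R = 1760 Ω
  Z3: Z = R = 218 Ω
Step 3 — With the output port shorted to ground, the output series arm Z2 runs from the junction to ground; the shunt arm Z3 also runs from the junction to ground. They appear in parallel: Z3 || Z2 = 194 Ω.
Step 4 — Series with input arm Z1: Z_in = Z1 + (Z3 || Z2) = 194 - j0.9002 Ω = 194∠-0.3° Ω.
Step 5 — Source phasor: V = 110∠-60.2° V = 54.67 - j95.45 V.
Step 6 — Ohm's law: I = V / Z_total = (54.67 - j95.45) / (194 - j0.9002) = 0.2841 - j0.4908 A.
Step 7 — Convert to polar: |I| = 0.5671 A, ∠I = -59.9°.

I = 0.5671∠-59.9° A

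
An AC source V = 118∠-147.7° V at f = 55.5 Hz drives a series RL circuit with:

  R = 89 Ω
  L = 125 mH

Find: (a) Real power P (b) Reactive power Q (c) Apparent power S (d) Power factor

Step 1 — Angular frequency: ω = 2π·f = 2π·55.5 = 348.7 rad/s.
Step 2 — Component impedances:
  R: Z = R = 89 Ω
  L: Z = jωL = j·348.7·0.125 = 0 + j43.59 Ω
Step 3 — Series combination: Z_total = R + L = 89 + j43.59 Ω = 99.1∠26.1° Ω.
Step 4 — Source phasor: V = 118∠-147.7° V = -99.74 - j63.05 V.
Step 5 — Current: I = V / Z = -1.184 - j0.1287 A = 1.191∠-173.8° A.
Step 6 — Complex power: S = V·I* = 126.2 + j61.8 VA.
Step 7 — Real power: P = Re(S) = 126.2 W.
Step 8 — Reactive power: Q = Im(S) = 61.8 VAR.
Step 9 — Apparent power: |S| = 140.5 VA.
Step 10 — Power factor: PF = P/|S| = 0.8981 (lagging).

(a) P = 126.2 W  (b) Q = 61.8 VAR  (c) S = 140.5 VA  (d) PF = 0.8981 (lagging)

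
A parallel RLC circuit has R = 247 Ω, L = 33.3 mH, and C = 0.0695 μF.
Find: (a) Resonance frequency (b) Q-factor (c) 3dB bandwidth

Step 1 — Resonance: ω₀ = 1/√(LC) = 1/√(0.0333·6.95e-08) = 2.079e+04 rad/s.
Step 2 — f₀ = ω₀/(2π) = 3308 Hz.
Step 3 — Parallel Q: Q = R/(ω₀L) = 247/(2.079e+04·0.0333) = 0.3568.
Step 4 — Bandwidth: Δω = ω₀/Q = 5.825e+04 rad/s; BW = Δω/(2π) = 9271 Hz.

(a) f₀ = 3308 Hz  (b) Q = 0.3568  (c) BW = 9271 Hz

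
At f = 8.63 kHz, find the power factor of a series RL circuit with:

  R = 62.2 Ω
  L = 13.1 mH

Step 1 — Angular frequency: ω = 2π·f = 2π·8630 = 5.422e+04 rad/s.
Step 2 — Component impedances:
  R: Z = R = 62.2 Ω
  L: Z = jωL = j·5.422e+04·0.0131 = 0 + j710.3 Ω
Step 3 — Series combination: Z_total = R + L = 62.2 + j710.3 Ω = 713.1∠85.0° Ω.
Step 4 — Power factor: PF = cos(φ) = Re(Z)/|Z| = 62.2/713.05 = 0.08723.
Step 5 — Type: Im(Z) = 710.3 ⇒ lagging (phase φ = 85.0°).

PF = 0.08723 (lagging, φ = 85.0°)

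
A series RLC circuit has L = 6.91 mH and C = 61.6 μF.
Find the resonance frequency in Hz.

Step 1 — Resonance condition Im(Z)=0 gives ω₀ = 1/√(LC).
Step 2 — ω₀ = 1/√(0.00691·6.16e-05) = 1533 rad/s.
Step 3 — f₀ = ω₀/(2π) = 243.9 Hz.

f₀ = 243.9 Hz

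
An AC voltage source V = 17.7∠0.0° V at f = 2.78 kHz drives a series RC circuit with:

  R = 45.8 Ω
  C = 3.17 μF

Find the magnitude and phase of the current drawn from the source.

Step 1 — Angular frequency: ω = 2π·f = 2π·2780 = 1.747e+04 rad/s.
Step 2 — Component impedances:
  R: Z = R = 45.8 Ω
  C: Z = 1/(jωC) = -j/(ω·C) = 0 - j18.06 Ω
Step 3 — Series combination: Z_total = R + C = 45.8 - j18.06 Ω = 49.23∠-21.5° Ω.
Step 4 — Source phasor: V = 17.7∠0.0° V = 17.7 V.
Step 5 — Ohm's law: I = V / Z_total = (17.7) / (45.8 - j18.06) = 0.3345 + j0.1319 A.
Step 6 — Convert to polar: |I| = 0.3595 A, ∠I = 21.5°.

I = 0.3595∠21.5° A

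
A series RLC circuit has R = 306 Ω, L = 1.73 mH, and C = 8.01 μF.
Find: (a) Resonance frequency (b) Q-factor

Step 1 — Resonance condition Im(Z)=0 gives ω₀ = 1/√(LC).
Step 2 — ω₀ = 1/√(0.00173·8.01e-06) = 8495 rad/s.
Step 3 — f₀ = ω₀/(2π) = 1352 Hz.
Step 4 — Series Q: Q = ω₀L/R = 8495·0.00173/306 = 0.04803.

(a) f₀ = 1352 Hz  (b) Q = 0.04803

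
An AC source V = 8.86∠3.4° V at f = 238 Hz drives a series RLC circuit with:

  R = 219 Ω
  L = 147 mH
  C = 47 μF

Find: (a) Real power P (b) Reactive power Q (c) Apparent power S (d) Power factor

Step 1 — Angular frequency: ω = 2π·f = 2π·238 = 1495 rad/s.
Step 2 — Component impedances:
  R: Z = R = 219 Ω
  L: Z = jωL = j·1495·0.147 = 0 + j219.8 Ω
  C: Z = 1/(jωC) = -j/(ω·C) = 0 - j14.23 Ω
Step 3 — Series combination: Z_total = R + L + C = 219 + j205.6 Ω = 300.4∠43.2° Ω.
Step 4 — Source phasor: V = 8.86∠3.4° V = 8.844 + j0.5255 V.
Step 5 — Current: I = V / Z = 0.02266 - j0.01888 A = 0.0295∠-39.8° A.
Step 6 — Complex power: S = V·I* = 0.1905 + j0.1789 VA.
Step 7 — Real power: P = Re(S) = 0.1905 W.
Step 8 — Reactive power: Q = Im(S) = 0.1789 VAR.
Step 9 — Apparent power: |S| = 0.2613 VA.
Step 10 — Power factor: PF = P/|S| = 0.7291 (lagging).

(a) P = 0.1905 W  (b) Q = 0.1789 VAR  (c) S = 0.2613 VA  (d) PF = 0.7291 (lagging)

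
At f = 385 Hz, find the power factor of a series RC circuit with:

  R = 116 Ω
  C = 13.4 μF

Step 1 — Angular frequency: ω = 2π·f = 2π·385 = 2419 rad/s.
Step 2 — Component impedances:
  R: Z = R = 116 Ω
  C: Z = 1/(jωC) = -j/(ω·C) = 0 - j30.85 Ω
Step 3 — Series combination: Z_total = R + C = 116 - j30.85 Ω = 120∠-14.9° Ω.
Step 4 — Power factor: PF = cos(φ) = Re(Z)/|Z| = 116/120.03 = 0.9664.
Step 5 — Type: Im(Z) = -30.85 ⇒ leading (phase φ = -14.9°).

PF = 0.9664 (leading, φ = -14.9°)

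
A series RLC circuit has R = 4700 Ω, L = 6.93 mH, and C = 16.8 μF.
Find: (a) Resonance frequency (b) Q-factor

Step 1 — Resonance condition Im(Z)=0 gives ω₀ = 1/√(LC).
Step 2 — ω₀ = 1/√(0.00693·1.68e-05) = 2931 rad/s.
Step 3 — f₀ = ω₀/(2π) = 466.4 Hz.
Step 4 — Series Q: Q = ω₀L/R = 2931·0.00693/4700 = 0.004321.

(a) f₀ = 466.4 Hz  (b) Q = 0.004321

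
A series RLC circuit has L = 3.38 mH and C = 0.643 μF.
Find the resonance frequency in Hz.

Step 1 — Resonance condition Im(Z)=0 gives ω₀ = 1/√(LC).
Step 2 — ω₀ = 1/√(0.00338·6.43e-07) = 2.145e+04 rad/s.
Step 3 — f₀ = ω₀/(2π) = 3414 Hz.

f₀ = 3414 Hz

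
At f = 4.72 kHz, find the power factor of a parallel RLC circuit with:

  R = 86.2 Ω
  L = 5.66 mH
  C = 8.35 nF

Step 1 — Angular frequency: ω = 2π·f = 2π·4720 = 2.966e+04 rad/s.
Step 2 — Component impedances:
  R: Z = R = 86.2 Ω
  L: Z = jωL = j·2.966e+04·0.00566 = 0 + j167.9 Ω
  C: Z = 1/(jωC) = -j/(ω·C) = 0 - j4038 Ω
Step 3 — Parallel combination: 1/Z_total = 1/R + 1/L + 1/C; Z_total = 69.39 + j34.15 Ω = 77.34∠26.2° Ω.
Step 4 — Power factor: PF = cos(φ) = Re(Z)/|Z| = 69.39/77.34 = 0.8972.
Step 5 — Type: Im(Z) = 34.15 ⇒ lagging (phase φ = 26.2°).

PF = 0.8972 (lagging, φ = 26.2°)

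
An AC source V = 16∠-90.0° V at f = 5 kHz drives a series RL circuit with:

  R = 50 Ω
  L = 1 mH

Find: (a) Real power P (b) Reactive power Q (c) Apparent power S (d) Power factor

Step 1 — Angular frequency: ω = 2π·f = 2π·5000 = 3.142e+04 rad/s.
Step 2 — Component impedances:
  R: Z = R = 50 Ω
  L: Z = jωL = j·3.142e+04·0.001 = 0 + j31.42 Ω
Step 3 — Series combination: Z_total = R + L = 50 + j31.42 Ω = 59.05∠32.1° Ω.
Step 4 — Source phasor: V = 16∠-90.0° V = 0 - j16 V.
Step 5 — Current: I = V / Z = -0.1442 - j0.2294 A = 0.271∠-122.1° A.
Step 6 — Complex power: S = V·I* = 3.671 + j2.306 VA.
Step 7 — Real power: P = Re(S) = 3.671 W.
Step 8 — Reactive power: Q = Im(S) = 2.306 VAR.
Step 9 — Apparent power: |S| = 4.335 VA.
Step 10 — Power factor: PF = P/|S| = 0.8467 (lagging).

(a) P = 3.671 W  (b) Q = 2.306 VAR  (c) S = 4.335 VA  (d) PF = 0.8467 (lagging)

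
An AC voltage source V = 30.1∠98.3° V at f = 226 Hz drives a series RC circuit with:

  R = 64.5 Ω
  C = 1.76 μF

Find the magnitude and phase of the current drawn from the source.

Step 1 — Angular frequency: ω = 2π·f = 2π·226 = 1420 rad/s.
Step 2 — Component impedances:
  R: Z = R = 64.5 Ω
  C: Z = 1/(jωC) = -j/(ω·C) = 0 - j400.1 Ω
Step 3 — Series combination: Z_total = R + C = 64.5 - j400.1 Ω = 405.3∠-80.8° Ω.
Step 4 — Source phasor: V = 30.1∠98.3° V = -4.345 + j29.78 V.
Step 5 — Ohm's law: I = V / Z_total = (-4.345 + j29.78) / (64.5 - j400.1) = -0.07426 + j0.001111 A.
Step 6 — Convert to polar: |I| = 0.07427 A, ∠I = 179.1°.

I = 0.07427∠179.1° A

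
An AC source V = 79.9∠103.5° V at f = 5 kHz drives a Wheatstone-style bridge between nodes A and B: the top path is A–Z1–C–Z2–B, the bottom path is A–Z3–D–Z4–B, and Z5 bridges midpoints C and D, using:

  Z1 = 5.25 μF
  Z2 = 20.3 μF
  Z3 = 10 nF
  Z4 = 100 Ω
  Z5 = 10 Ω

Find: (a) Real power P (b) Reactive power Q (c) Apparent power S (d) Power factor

Step 1 — Angular frequency: ω = 2π·f = 2π·5000 = 3.142e+04 rad/s.
Step 2 — Component impedances:
  Z1: Z = 1/(jωC) = -j/(ω·C) = 0 - j6.063 Ω
  Z2: Z = 1/(jωC) = -j/(ω·C) = 0 - j1.568 Ω
  Z3: Z = 1/(jωC) = -j/(ω·C) = 0 - j3183 Ω
  Z4: Z = R = 100 Ω
  Z5: Z = R = 10 Ω
Step 3 — Bridge requires nodal analysis (the Z5 bridge couples midpoints C and D, so the two paths cannot be reduced to a simple series/parallel combination). Setting node B to ground and injecting 1 A at node A, the 3-node admittance system at A, C, D solves to V_A = Z_AB = 0.02237 - j7.619 Ω = 7.619∠-89.8° Ω.
Step 4 — Source phasor: V = 79.9∠103.5° V = -18.65 + j77.69 V.
Step 5 — Current: I = V / Z = -10.2 - j2.418 A = 10.49∠-166.7° A.
Step 6 — Complex power: S = V·I* = 2.461 - j837.9 VA.
Step 7 — Real power: P = Re(S) = 2.461 W.
Step 8 — Reactive power: Q = Im(S) = -837.9 VAR.
Step 9 — Apparent power: |S| = 837.9 VA.
Step 10 — Power factor: PF = P/|S| = 0.002937 (leading).

(a) P = 2.461 W  (b) Q = -837.9 VAR  (c) S = 837.9 VA  (d) PF = 0.002937 (leading)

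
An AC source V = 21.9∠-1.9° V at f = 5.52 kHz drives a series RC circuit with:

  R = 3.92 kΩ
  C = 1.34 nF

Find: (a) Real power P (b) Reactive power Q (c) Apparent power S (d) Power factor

Step 1 — Angular frequency: ω = 2π·f = 2π·5520 = 3.468e+04 rad/s.
Step 2 — Component impedances:
  R: Z = R = 3920 Ω
  C: Z = 1/(jωC) = -j/(ω·C) = 0 - j2.152e+04 Ω
Step 3 — Series combination: Z_total = R + C = 3920 - j2.152e+04 Ω = 2.187e+04∠-79.7° Ω.
Step 4 — Source phasor: V = 21.9∠-1.9° V = 21.89 - j0.7261 V.
Step 5 — Current: I = V / Z = 0.000212 + j0.0009786 A = 0.001001∠77.8° A.
Step 6 — Complex power: S = V·I* = 0.00393 - j0.02157 VA.
Step 7 — Real power: P = Re(S) = 0.00393 W.
Step 8 — Reactive power: Q = Im(S) = -0.02157 VAR.
Step 9 — Apparent power: |S| = 0.02193 VA.
Step 10 — Power factor: PF = P/|S| = 0.1792 (leading).

(a) P = 0.00393 W  (b) Q = -0.02157 VAR  (c) S = 0.02193 VA  (d) PF = 0.1792 (leading)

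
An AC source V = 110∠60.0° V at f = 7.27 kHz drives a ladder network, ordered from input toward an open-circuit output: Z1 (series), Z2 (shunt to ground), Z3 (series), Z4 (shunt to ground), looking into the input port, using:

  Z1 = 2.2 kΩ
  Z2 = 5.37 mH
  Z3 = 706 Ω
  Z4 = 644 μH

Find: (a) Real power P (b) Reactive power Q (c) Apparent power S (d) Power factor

Step 1 — Angular frequency: ω = 2π·f = 2π·7270 = 4.568e+04 rad/s.
Step 2 — Component impedances:
  Z1: Z = R = 2200 Ω
  Z2: Z = jωL = j·4.568e+04·0.00537 = 0 + j245.3 Ω
  Z3: Z = R = 706 Ω
  Z4: Z = jωL = j·4.568e+04·0.000644 = 0 + j29.42 Ω
Step 3 — Ladder network (open output): work backward from the far end, alternating series and parallel combinations. Z_in = 2274 + j216.5 Ω = 2284∠5.4° Ω.
Step 4 — Source phasor: V = 110∠60.0° V = 55 + j95.26 V.
Step 5 — Current: I = V / Z = 0.02792 + j0.03923 A = 0.04815∠54.6° A.
Step 6 — Complex power: S = V·I* = 5.273 + j0.502 VA.
Step 7 — Real power: P = Re(S) = 5.273 W.
Step 8 — Reactive power: Q = Im(S) = 0.502 VAR.
Step 9 — Apparent power: |S| = 5.297 VA.
Step 10 — Power factor: PF = P/|S| = 0.9955 (lagging).

(a) P = 5.273 W  (b) Q = 0.502 VAR  (c) S = 5.297 VA  (d) PF = 0.9955 (lagging)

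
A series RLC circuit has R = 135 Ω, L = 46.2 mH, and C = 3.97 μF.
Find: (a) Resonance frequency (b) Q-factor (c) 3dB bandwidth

Step 1 — Resonance: ω₀ = 1/√(LC) = 1/√(0.0462·3.97e-06) = 2335 rad/s.
Step 2 — f₀ = ω₀/(2π) = 371.6 Hz.
Step 3 — Series Q: Q = ω₀L/R = 2335·0.0462/135 = 0.7991.
Step 4 — Bandwidth: Δω = ω₀/Q = 2922 rad/s; BW = Δω/(2π) = 465.1 Hz.

(a) f₀ = 371.6 Hz  (b) Q = 0.7991  (c) BW = 465.1 Hz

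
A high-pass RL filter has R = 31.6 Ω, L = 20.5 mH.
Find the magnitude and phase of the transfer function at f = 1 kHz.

Step 1 — Angular frequency: ω = 2π·1000 = 6283 rad/s.
Step 2 — Transfer function: H(jω) = jωL/(R + jωL).
Step 3 — Numerator jωL = j·128.8; denominator R + jωL = 31.6 + j128.8.
Step 4 — H = 0.9432 + j0.2314.
Step 5 — Magnitude: |H| = 0.9712 (-0.3 dB); phase: φ = 13.8°.

|H| = 0.9712 (-0.3 dB), φ = 13.8°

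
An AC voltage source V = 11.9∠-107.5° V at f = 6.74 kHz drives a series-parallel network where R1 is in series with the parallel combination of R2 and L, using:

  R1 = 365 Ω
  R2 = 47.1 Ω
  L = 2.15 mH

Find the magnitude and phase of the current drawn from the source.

Step 1 — Angular frequency: ω = 2π·f = 2π·6740 = 4.235e+04 rad/s.
Step 2 — Component impedances:
  R1: Z = R = 365 Ω
  R2: Z = R = 47.1 Ω
  L: Z = jωL = j·4.235e+04·0.00215 = 0 + j91.05 Ω
Step 3 — Parallel branch: R2 || L = 1/(1/R2 + 1/L) = 37.16 + j19.22 Ω.
Step 4 — Series with R1: Z_total = R1 + (R2 || L) = 402.2 + j19.22 Ω = 402.6∠2.7° Ω.
Step 5 — Source phasor: V = 11.9∠-107.5° V = -3.578 - j11.35 V.
Step 6 — Ohm's law: I = V / Z_total = (-3.578 - j11.35) / (402.2 + j19.22) = -0.01022 - j0.02773 A.
Step 7 — Convert to polar: |I| = 0.02956 A, ∠I = -110.2°.

I = 0.02956∠-110.2° A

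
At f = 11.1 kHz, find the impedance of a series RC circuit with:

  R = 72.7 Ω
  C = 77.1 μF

Step 1 — Angular frequency: ω = 2π·f = 2π·1.11e+04 = 6.974e+04 rad/s.
Step 2 — Component impedances:
  R: Z = R = 72.7 Ω
  C: Z = 1/(jωC) = -j/(ω·C) = 0 - j0.186 Ω
Step 3 — Series combination: Z_total = R + C = 72.7 - j0.186 Ω = 72.7∠-0.1° Ω.

Z = 72.7 - j0.186 Ω = 72.7∠-0.1° Ω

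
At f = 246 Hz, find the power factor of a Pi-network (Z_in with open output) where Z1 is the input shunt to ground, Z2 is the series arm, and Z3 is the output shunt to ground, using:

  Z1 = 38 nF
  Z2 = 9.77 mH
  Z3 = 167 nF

Step 1 — Angular frequency: ω = 2π·f = 2π·246 = 1546 rad/s.
Step 2 — Component impedances:
  Z1: Z = 1/(jωC) = -j/(ω·C) = 0 - j1.703e+04 Ω
  Z2: Z = jωL = j·1546·0.00977 = 0 + j15.1 Ω
  Z3: Z = 1/(jωC) = -j/(ω·C) = 0 - j3874 Ω
Step 3 — With open output, the series arm Z2 and the output shunt Z3 appear in series to ground: Z2 + Z3 = 0 - j3859 Ω.
Step 4 — Parallel with input shunt Z1: Z_in = Z1 || (Z2 + Z3) = 0 - j3146 Ω = 3146∠-90.0° Ω.
Step 5 — Power factor: PF = cos(φ) = Re(Z)/|Z| = 0/3146 = 0.
Step 6 — Type: Im(Z) = -3146 ⇒ leading (phase φ = -90.0°).

PF = 0 (leading, φ = -90.0°)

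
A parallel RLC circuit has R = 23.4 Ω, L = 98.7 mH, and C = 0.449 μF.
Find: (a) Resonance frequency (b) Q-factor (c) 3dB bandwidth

Step 1 — Resonance: ω₀ = 1/√(LC) = 1/√(0.0987·4.49e-07) = 4750 rad/s.
Step 2 — f₀ = ω₀/(2π) = 756 Hz.
Step 3 — Parallel Q: Q = R/(ω₀L) = 23.4/(4750·0.0987) = 0.04991.
Step 4 — Bandwidth: Δω = ω₀/Q = 9.518e+04 rad/s; BW = Δω/(2π) = 1.515e+04 Hz.

(a) f₀ = 756 Hz  (b) Q = 0.04991  (c) BW = 1.515e+04 Hz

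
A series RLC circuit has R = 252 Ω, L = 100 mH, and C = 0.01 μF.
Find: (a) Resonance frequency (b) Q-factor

Step 1 — Resonance condition Im(Z)=0 gives ω₀ = 1/√(LC).
Step 2 — ω₀ = 1/√(0.1·1e-08) = 3.162e+04 rad/s.
Step 3 — f₀ = ω₀/(2π) = 5033 Hz.
Step 4 — Series Q: Q = ω₀L/R = 3.162e+04·0.1/252 = 12.55.

(a) f₀ = 5033 Hz  (b) Q = 12.55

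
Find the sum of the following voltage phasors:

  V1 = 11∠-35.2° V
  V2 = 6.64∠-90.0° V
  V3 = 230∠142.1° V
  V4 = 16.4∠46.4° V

Step 1 — Convert each phasor to rectangular form:
  V1 = 11·(cos(-35.2°) + j·sin(-35.2°)) = 8.989 - j6.341 V
  V2 = 6.64·(cos(-90.0°) + j·sin(-90.0°)) = 0 - j6.64 V
  V3 = 230·(cos(142.1°) + j·sin(142.1°)) = -181.5 + j141.3 V
  V4 = 16.4·(cos(46.4°) + j·sin(46.4°)) = 11.31 + j11.88 V
Step 2 — Sum components: V_total = -161.2 + j140.2 V.
Step 3 — Convert to polar: |V_total| = 213.6 V, ∠V_total = 139.0°.

V_total = 213.6∠139.0° V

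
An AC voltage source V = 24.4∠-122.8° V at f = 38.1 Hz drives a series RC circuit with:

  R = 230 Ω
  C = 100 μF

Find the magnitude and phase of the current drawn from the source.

Step 1 — Angular frequency: ω = 2π·f = 2π·38.1 = 239.4 rad/s.
Step 2 — Component impedances:
  R: Z = R = 230 Ω
  C: Z = 1/(jωC) = -j/(ω·C) = 0 - j41.77 Ω
Step 3 — Series combination: Z_total = R + C = 230 - j41.77 Ω = 233.8∠-10.3° Ω.
Step 4 — Source phasor: V = 24.4∠-122.8° V = -13.22 - j20.51 V.
Step 5 — Ohm's law: I = V / Z_total = (-13.22 - j20.51) / (230 - j41.77) = -0.03995 - j0.09643 A.
Step 6 — Convert to polar: |I| = 0.1044 A, ∠I = -112.5°.

I = 0.1044∠-112.5° A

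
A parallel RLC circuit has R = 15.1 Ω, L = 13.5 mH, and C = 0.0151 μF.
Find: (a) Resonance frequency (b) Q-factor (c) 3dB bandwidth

Step 1 — Resonance: ω₀ = 1/√(LC) = 1/√(0.0135·1.51e-08) = 7.004e+04 rad/s.
Step 2 — f₀ = ω₀/(2π) = 1.115e+04 Hz.
Step 3 — Parallel Q: Q = R/(ω₀L) = 15.1/(7.004e+04·0.0135) = 0.01597.
Step 4 — Bandwidth: Δω = ω₀/Q = 4.386e+06 rad/s; BW = Δω/(2π) = 6.98e+05 Hz.

(a) f₀ = 1.115e+04 Hz  (b) Q = 0.01597  (c) BW = 6.98e+05 Hz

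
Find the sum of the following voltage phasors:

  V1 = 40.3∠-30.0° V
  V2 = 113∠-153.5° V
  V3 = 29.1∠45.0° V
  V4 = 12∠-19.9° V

Step 1 — Convert each phasor to rectangular form:
  V1 = 40.3·(cos(-30.0°) + j·sin(-30.0°)) = 34.9 - j20.15 V
  V2 = 113·(cos(-153.5°) + j·sin(-153.5°)) = -101.1 - j50.42 V
  V3 = 29.1·(cos(45.0°) + j·sin(45.0°)) = 20.58 + j20.58 V
  V4 = 12·(cos(-19.9°) + j·sin(-19.9°)) = 11.28 - j4.085 V
Step 2 — Sum components: V_total = -34.37 - j54.08 V.
Step 3 — Convert to polar: |V_total| = 64.07 V, ∠V_total = -122.4°.

V_total = 64.07∠-122.4° V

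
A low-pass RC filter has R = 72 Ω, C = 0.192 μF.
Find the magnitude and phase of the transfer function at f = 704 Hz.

Step 1 — Angular frequency: ω = 2π·704 = 4423 rad/s.
Step 2 — Transfer function: H(jω) = 1/(1 + jωRC).
Step 3 — Denominator: 1 + jωRC = 1 + j·4423·72·1.92e-07 = 1 + j0.06115.
Step 4 — H = 0.9963 - j0.06092.
Step 5 — Magnitude: |H| = 0.9981 (-0.0 dB); phase: φ = -3.5°.

|H| = 0.9981 (-0.0 dB), φ = -3.5°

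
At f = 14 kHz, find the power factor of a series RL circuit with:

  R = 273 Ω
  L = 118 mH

Step 1 — Angular frequency: ω = 2π·f = 2π·1.4e+04 = 8.796e+04 rad/s.
Step 2 — Component impedances:
  R: Z = R = 273 Ω
  L: Z = jωL = j·8.796e+04·0.118 = 0 + j1.038e+04 Ω
Step 3 — Series combination: Z_total = R + L = 273 + j1.038e+04 Ω = 1.038e+04∠88.5° Ω.
Step 4 — Power factor: PF = cos(φ) = Re(Z)/|Z| = 273/10383 = 0.02629.
Step 5 — Type: Im(Z) = 1.038e+04 ⇒ lagging (phase φ = 88.5°).

PF = 0.02629 (lagging, φ = 88.5°)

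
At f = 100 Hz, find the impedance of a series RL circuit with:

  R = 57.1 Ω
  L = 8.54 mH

Step 1 — Angular frequency: ω = 2π·f = 2π·100 = 628.3 rad/s.
Step 2 — Component impedances:
  R: Z = R = 57.1 Ω
  L: Z = jωL = j·628.3·0.00854 = 0 + j5.366 Ω
Step 3 — Series combination: Z_total = R + L = 57.1 + j5.366 Ω = 57.35∠5.4° Ω.

Z = 57.1 + j5.366 Ω = 57.35∠5.4° Ω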